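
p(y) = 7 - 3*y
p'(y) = -3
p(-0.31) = 7.93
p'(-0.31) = -3.00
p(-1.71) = 12.13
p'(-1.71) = -3.00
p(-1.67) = 12.01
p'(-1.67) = -3.00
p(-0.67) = 9.01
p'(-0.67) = -3.00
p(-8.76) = 33.28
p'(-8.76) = -3.00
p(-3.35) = 17.05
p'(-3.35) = -3.00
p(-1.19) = 10.57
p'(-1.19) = -3.00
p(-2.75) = 15.25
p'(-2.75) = -3.00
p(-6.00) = 25.00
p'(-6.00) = -3.00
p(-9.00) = 34.00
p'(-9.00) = -3.00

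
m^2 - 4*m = m*(m - 4)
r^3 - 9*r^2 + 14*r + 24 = (r - 6)*(r - 4)*(r + 1)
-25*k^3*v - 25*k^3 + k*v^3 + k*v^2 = (-5*k + v)*(5*k + v)*(k*v + k)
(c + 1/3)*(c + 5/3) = c^2 + 2*c + 5/9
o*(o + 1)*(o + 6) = o^3 + 7*o^2 + 6*o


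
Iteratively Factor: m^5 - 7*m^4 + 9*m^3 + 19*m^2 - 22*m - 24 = (m - 3)*(m^4 - 4*m^3 - 3*m^2 + 10*m + 8) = (m - 3)*(m + 1)*(m^3 - 5*m^2 + 2*m + 8) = (m - 3)*(m + 1)^2*(m^2 - 6*m + 8) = (m - 4)*(m - 3)*(m + 1)^2*(m - 2)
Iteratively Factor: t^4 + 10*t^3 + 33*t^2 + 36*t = (t + 3)*(t^3 + 7*t^2 + 12*t) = (t + 3)^2*(t^2 + 4*t) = t*(t + 3)^2*(t + 4)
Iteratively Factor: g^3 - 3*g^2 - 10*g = (g + 2)*(g^2 - 5*g) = (g - 5)*(g + 2)*(g)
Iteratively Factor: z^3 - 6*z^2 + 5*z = (z - 1)*(z^2 - 5*z) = z*(z - 1)*(z - 5)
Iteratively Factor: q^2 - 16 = (q + 4)*(q - 4)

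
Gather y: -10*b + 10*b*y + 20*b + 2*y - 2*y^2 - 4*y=10*b - 2*y^2 + y*(10*b - 2)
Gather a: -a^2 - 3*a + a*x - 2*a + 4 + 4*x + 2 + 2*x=-a^2 + a*(x - 5) + 6*x + 6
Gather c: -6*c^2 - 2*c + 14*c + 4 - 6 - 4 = -6*c^2 + 12*c - 6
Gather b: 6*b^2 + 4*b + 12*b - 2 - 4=6*b^2 + 16*b - 6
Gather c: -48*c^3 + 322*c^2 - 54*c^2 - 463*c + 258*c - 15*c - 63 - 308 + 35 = -48*c^3 + 268*c^2 - 220*c - 336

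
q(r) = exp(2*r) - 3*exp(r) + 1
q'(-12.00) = 0.00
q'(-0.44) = -1.10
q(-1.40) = 0.32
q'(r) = 2*exp(2*r) - 3*exp(r)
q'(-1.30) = -0.67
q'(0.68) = 1.87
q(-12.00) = 1.00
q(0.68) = -1.03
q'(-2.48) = -0.24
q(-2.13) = 0.66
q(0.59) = -1.16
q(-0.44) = -0.52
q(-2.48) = 0.76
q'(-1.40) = -0.62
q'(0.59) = 1.10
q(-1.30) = 0.26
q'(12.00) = 52977755995.31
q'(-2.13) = -0.33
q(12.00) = 26488633866.47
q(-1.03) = 0.06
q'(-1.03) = -0.82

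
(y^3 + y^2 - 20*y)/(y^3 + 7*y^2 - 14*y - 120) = y/(y + 6)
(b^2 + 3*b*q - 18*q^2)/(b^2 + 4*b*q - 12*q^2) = (-b + 3*q)/(-b + 2*q)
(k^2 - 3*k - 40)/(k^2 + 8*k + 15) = (k - 8)/(k + 3)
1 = 1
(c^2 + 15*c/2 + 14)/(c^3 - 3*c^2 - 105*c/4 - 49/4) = 2*(c + 4)/(2*c^2 - 13*c - 7)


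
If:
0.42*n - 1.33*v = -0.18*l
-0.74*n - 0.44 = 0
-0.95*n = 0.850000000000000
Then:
No Solution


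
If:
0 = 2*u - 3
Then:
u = 3/2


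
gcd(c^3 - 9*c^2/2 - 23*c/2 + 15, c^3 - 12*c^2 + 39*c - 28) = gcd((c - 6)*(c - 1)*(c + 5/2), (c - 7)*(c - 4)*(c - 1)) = c - 1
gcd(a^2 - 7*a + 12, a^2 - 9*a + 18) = a - 3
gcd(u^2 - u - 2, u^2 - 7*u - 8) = u + 1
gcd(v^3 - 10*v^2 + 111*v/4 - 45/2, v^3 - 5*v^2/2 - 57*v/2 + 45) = v^2 - 15*v/2 + 9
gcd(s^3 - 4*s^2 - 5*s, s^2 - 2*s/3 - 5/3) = s + 1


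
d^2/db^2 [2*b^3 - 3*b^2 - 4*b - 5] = 12*b - 6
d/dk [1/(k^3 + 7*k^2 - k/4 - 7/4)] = 4*(-12*k^2 - 56*k + 1)/(4*k^3 + 28*k^2 - k - 7)^2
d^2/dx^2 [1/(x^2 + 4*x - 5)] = 2*(-x^2 - 4*x + 4*(x + 2)^2 + 5)/(x^2 + 4*x - 5)^3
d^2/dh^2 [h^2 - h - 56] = 2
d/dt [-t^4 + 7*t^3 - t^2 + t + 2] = -4*t^3 + 21*t^2 - 2*t + 1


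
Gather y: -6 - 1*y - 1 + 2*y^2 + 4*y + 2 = 2*y^2 + 3*y - 5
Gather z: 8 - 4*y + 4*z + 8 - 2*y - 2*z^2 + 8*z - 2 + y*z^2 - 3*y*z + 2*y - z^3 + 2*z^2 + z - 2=y*z^2 - 4*y - z^3 + z*(13 - 3*y) + 12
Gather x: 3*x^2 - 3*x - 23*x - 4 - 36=3*x^2 - 26*x - 40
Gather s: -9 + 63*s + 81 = 63*s + 72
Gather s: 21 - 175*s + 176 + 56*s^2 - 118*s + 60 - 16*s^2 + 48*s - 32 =40*s^2 - 245*s + 225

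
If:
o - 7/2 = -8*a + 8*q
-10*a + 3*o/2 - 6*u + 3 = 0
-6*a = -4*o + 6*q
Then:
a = 93/232 - 39*u/29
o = 39/58 - 144*u/29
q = 11/232 - 57*u/29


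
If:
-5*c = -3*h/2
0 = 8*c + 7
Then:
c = -7/8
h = -35/12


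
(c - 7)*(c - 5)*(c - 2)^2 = c^4 - 16*c^3 + 87*c^2 - 188*c + 140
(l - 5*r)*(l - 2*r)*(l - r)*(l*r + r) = l^4*r - 8*l^3*r^2 + l^3*r + 17*l^2*r^3 - 8*l^2*r^2 - 10*l*r^4 + 17*l*r^3 - 10*r^4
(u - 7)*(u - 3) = u^2 - 10*u + 21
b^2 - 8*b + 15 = (b - 5)*(b - 3)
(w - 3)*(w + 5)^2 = w^3 + 7*w^2 - 5*w - 75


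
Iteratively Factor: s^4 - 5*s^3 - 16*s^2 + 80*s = (s + 4)*(s^3 - 9*s^2 + 20*s) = (s - 4)*(s + 4)*(s^2 - 5*s) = s*(s - 4)*(s + 4)*(s - 5)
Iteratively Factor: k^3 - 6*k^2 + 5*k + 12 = (k - 3)*(k^2 - 3*k - 4) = (k - 4)*(k - 3)*(k + 1)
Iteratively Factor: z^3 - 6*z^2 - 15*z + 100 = (z + 4)*(z^2 - 10*z + 25) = (z - 5)*(z + 4)*(z - 5)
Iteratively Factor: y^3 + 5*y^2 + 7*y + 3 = (y + 3)*(y^2 + 2*y + 1) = (y + 1)*(y + 3)*(y + 1)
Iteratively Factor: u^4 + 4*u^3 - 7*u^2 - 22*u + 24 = (u + 4)*(u^3 - 7*u + 6) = (u - 2)*(u + 4)*(u^2 + 2*u - 3) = (u - 2)*(u - 1)*(u + 4)*(u + 3)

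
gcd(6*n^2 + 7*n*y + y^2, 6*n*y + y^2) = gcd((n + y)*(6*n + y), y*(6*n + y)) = 6*n + y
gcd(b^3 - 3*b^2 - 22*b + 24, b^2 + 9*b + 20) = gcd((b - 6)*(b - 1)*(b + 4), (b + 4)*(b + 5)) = b + 4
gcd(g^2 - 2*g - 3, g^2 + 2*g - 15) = g - 3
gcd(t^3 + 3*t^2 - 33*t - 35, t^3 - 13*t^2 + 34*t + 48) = t + 1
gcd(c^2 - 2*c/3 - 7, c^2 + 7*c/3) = c + 7/3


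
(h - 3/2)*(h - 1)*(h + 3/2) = h^3 - h^2 - 9*h/4 + 9/4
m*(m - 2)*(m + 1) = m^3 - m^2 - 2*m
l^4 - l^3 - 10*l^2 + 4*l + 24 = (l - 3)*(l - 2)*(l + 2)^2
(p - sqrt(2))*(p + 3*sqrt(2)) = p^2 + 2*sqrt(2)*p - 6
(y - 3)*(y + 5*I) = y^2 - 3*y + 5*I*y - 15*I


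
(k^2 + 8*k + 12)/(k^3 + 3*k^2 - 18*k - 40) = (k + 6)/(k^2 + k - 20)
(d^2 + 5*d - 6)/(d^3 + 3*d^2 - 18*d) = (d - 1)/(d*(d - 3))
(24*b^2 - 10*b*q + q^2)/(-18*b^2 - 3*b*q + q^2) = (-4*b + q)/(3*b + q)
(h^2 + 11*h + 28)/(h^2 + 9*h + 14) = (h + 4)/(h + 2)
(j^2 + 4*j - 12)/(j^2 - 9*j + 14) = (j + 6)/(j - 7)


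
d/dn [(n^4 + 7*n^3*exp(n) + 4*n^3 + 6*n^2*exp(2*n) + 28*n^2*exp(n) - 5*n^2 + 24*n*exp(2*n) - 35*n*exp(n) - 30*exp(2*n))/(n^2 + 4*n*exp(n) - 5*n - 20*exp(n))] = ((n^2 + 4*n*exp(n) - 5*n - 20*exp(n))*(7*n^3*exp(n) + 4*n^3 + 12*n^2*exp(2*n) + 49*n^2*exp(n) + 12*n^2 + 60*n*exp(2*n) + 21*n*exp(n) - 10*n - 36*exp(2*n) - 35*exp(n)) - (4*n*exp(n) + 2*n - 16*exp(n) - 5)*(n^4 + 7*n^3*exp(n) + 4*n^3 + 6*n^2*exp(2*n) + 28*n^2*exp(n) - 5*n^2 + 24*n*exp(2*n) - 35*n*exp(n) - 30*exp(2*n)))/(n^2 + 4*n*exp(n) - 5*n - 20*exp(n))^2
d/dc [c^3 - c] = 3*c^2 - 1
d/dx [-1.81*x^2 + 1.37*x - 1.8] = 1.37 - 3.62*x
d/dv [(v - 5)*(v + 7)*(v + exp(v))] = (v - 5)*(v + 7)*(exp(v) + 1) + (v - 5)*(v + exp(v)) + (v + 7)*(v + exp(v))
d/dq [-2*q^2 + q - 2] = 1 - 4*q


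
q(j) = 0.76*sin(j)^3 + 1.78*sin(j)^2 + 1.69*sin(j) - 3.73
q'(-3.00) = -1.22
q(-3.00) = -3.94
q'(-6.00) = 2.75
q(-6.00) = -3.10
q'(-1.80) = -0.09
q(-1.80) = -4.39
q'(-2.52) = -0.32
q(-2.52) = -4.26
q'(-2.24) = -0.19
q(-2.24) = -4.33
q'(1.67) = -0.74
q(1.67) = 0.46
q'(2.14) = -3.40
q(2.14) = -0.59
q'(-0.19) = 1.08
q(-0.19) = -3.99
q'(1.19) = 2.59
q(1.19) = -0.02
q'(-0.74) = 0.24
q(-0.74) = -4.29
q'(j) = 2.28*sin(j)^2*cos(j) + 3.56*sin(j)*cos(j) + 1.69*cos(j)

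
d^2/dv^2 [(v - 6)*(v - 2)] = 2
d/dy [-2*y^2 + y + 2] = 1 - 4*y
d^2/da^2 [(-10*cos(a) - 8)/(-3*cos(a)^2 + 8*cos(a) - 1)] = 4*(405*(1 - cos(2*a))^2*cos(a) + 264*(1 - cos(2*a))^2 + 1318*cos(a) + 1120*cos(2*a) - 108*cos(3*a) - 90*cos(5*a) - 2208)/(16*cos(a) - 3*cos(2*a) - 5)^3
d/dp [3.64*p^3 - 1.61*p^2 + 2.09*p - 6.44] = 10.92*p^2 - 3.22*p + 2.09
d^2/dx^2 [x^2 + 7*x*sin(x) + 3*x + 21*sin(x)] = -7*x*sin(x) - 21*sin(x) + 14*cos(x) + 2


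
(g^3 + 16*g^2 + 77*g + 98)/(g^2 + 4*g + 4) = (g^2 + 14*g + 49)/(g + 2)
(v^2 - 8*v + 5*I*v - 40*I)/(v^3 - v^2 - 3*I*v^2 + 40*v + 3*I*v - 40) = (v - 8)/(v^2 - v*(1 + 8*I) + 8*I)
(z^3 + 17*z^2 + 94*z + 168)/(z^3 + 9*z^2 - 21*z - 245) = (z^2 + 10*z + 24)/(z^2 + 2*z - 35)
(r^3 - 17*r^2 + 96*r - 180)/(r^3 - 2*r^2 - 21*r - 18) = (r^2 - 11*r + 30)/(r^2 + 4*r + 3)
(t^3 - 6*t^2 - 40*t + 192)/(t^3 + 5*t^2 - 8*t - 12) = (t^2 - 12*t + 32)/(t^2 - t - 2)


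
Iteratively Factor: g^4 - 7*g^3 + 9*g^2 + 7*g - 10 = (g - 2)*(g^3 - 5*g^2 - g + 5) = (g - 5)*(g - 2)*(g^2 - 1) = (g - 5)*(g - 2)*(g + 1)*(g - 1)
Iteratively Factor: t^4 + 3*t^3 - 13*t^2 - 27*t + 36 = (t - 3)*(t^3 + 6*t^2 + 5*t - 12) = (t - 3)*(t + 4)*(t^2 + 2*t - 3) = (t - 3)*(t - 1)*(t + 4)*(t + 3)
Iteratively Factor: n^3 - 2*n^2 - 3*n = (n + 1)*(n^2 - 3*n) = n*(n + 1)*(n - 3)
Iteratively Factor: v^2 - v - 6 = (v + 2)*(v - 3)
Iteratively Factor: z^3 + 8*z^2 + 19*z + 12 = (z + 1)*(z^2 + 7*z + 12) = (z + 1)*(z + 4)*(z + 3)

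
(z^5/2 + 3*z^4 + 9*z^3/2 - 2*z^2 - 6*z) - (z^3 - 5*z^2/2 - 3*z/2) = z^5/2 + 3*z^4 + 7*z^3/2 + z^2/2 - 9*z/2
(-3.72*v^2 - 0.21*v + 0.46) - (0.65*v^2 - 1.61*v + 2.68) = -4.37*v^2 + 1.4*v - 2.22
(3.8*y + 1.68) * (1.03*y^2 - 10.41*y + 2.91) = 3.914*y^3 - 37.8276*y^2 - 6.4308*y + 4.8888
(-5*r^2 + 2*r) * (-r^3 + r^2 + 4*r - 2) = 5*r^5 - 7*r^4 - 18*r^3 + 18*r^2 - 4*r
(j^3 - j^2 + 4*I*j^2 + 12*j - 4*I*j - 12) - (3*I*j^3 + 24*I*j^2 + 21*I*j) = j^3 - 3*I*j^3 - j^2 - 20*I*j^2 + 12*j - 25*I*j - 12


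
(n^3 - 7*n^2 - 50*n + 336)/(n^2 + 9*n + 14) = (n^2 - 14*n + 48)/(n + 2)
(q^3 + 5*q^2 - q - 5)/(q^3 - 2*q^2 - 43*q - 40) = (q - 1)/(q - 8)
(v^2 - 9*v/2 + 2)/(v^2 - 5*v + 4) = (v - 1/2)/(v - 1)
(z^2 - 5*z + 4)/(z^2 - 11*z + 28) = (z - 1)/(z - 7)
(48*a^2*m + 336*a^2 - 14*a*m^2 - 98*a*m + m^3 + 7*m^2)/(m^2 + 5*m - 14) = (48*a^2 - 14*a*m + m^2)/(m - 2)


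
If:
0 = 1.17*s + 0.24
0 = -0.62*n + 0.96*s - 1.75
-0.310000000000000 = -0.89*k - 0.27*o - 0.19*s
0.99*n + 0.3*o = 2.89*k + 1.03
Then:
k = -0.97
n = -3.14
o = 4.48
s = -0.21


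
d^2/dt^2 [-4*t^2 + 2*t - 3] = -8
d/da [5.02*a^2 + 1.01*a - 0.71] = 10.04*a + 1.01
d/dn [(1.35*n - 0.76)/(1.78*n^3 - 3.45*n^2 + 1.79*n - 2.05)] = (-4.806*n^3 + 8.7159*n^2 - 5.244*n - 1.4071)/(3.1684*n^6 - 12.282*n^5 + 18.2749*n^4 - 19.649*n^3 + 17.3491*n^2 - 7.339*n + 4.2025)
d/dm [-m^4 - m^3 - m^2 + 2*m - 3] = -4*m^3 - 3*m^2 - 2*m + 2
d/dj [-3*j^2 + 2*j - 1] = 2 - 6*j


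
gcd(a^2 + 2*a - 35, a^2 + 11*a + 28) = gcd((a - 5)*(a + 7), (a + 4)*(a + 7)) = a + 7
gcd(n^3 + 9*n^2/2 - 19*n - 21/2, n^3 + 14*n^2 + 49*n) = n + 7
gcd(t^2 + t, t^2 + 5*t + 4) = t + 1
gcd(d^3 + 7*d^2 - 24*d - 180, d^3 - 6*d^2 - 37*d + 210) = d^2 + d - 30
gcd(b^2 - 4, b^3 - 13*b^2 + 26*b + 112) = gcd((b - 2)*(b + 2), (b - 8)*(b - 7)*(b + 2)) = b + 2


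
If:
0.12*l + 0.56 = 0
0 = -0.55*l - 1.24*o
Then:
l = -4.67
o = 2.07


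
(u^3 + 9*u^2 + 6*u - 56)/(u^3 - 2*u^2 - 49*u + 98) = (u + 4)/(u - 7)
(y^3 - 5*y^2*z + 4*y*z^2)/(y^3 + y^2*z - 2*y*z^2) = (y - 4*z)/(y + 2*z)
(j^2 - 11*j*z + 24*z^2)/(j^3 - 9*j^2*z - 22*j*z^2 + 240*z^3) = (-j + 3*z)/(-j^2 + j*z + 30*z^2)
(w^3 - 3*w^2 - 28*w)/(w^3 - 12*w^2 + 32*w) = (w^2 - 3*w - 28)/(w^2 - 12*w + 32)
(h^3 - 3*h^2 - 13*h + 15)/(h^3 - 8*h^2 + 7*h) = (h^2 - 2*h - 15)/(h*(h - 7))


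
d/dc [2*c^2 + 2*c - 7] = 4*c + 2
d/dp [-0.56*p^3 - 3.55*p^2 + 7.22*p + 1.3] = -1.68*p^2 - 7.1*p + 7.22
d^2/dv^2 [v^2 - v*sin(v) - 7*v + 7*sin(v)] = v*sin(v) - 7*sin(v) - 2*cos(v) + 2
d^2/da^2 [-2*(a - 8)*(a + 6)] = -4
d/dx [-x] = -1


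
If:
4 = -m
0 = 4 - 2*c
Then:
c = 2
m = -4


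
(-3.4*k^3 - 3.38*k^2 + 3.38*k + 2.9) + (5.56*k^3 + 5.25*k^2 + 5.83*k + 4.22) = 2.16*k^3 + 1.87*k^2 + 9.21*k + 7.12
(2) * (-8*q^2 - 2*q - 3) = -16*q^2 - 4*q - 6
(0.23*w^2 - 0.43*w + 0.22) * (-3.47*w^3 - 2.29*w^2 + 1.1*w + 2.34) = -0.7981*w^5 + 0.9654*w^4 + 0.4743*w^3 - 0.4386*w^2 - 0.7642*w + 0.5148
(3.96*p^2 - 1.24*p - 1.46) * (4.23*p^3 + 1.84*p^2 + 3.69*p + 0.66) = 16.7508*p^5 + 2.0412*p^4 + 6.155*p^3 - 4.6484*p^2 - 6.2058*p - 0.9636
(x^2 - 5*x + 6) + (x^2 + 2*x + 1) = 2*x^2 - 3*x + 7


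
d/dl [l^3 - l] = 3*l^2 - 1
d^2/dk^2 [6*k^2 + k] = 12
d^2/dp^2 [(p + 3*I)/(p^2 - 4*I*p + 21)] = 2/(p^3 - 21*I*p^2 - 147*p + 343*I)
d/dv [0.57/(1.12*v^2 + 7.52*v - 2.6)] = (-1.2768*v - 4.2864)/(1.12*v^2 + 7.52*v - 2.6)^2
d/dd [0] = 0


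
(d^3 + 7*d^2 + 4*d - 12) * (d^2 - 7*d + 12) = d^5 - 33*d^3 + 44*d^2 + 132*d - 144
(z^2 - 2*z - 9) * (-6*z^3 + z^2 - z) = -6*z^5 + 13*z^4 + 51*z^3 - 7*z^2 + 9*z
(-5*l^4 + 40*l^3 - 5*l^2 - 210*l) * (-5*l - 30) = 25*l^5 - 50*l^4 - 1175*l^3 + 1200*l^2 + 6300*l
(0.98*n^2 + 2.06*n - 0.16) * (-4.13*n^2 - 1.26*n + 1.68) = -4.0474*n^4 - 9.7426*n^3 - 0.2884*n^2 + 3.6624*n - 0.2688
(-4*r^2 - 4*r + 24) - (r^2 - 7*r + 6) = -5*r^2 + 3*r + 18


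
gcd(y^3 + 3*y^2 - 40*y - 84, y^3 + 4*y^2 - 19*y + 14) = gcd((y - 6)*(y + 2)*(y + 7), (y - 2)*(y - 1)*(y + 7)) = y + 7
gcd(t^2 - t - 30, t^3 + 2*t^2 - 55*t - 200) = t + 5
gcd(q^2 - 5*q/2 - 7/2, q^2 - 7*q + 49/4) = q - 7/2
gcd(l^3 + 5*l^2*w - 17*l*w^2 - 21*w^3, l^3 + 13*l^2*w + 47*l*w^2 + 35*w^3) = l^2 + 8*l*w + 7*w^2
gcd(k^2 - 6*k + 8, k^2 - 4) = k - 2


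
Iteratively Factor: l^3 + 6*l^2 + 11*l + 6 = (l + 1)*(l^2 + 5*l + 6) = (l + 1)*(l + 2)*(l + 3)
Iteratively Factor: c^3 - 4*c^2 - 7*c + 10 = (c - 1)*(c^2 - 3*c - 10) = (c - 1)*(c + 2)*(c - 5)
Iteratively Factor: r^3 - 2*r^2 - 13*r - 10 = (r - 5)*(r^2 + 3*r + 2) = (r - 5)*(r + 1)*(r + 2)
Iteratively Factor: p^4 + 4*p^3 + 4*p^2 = (p)*(p^3 + 4*p^2 + 4*p) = p*(p + 2)*(p^2 + 2*p) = p*(p + 2)^2*(p)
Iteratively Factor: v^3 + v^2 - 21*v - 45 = (v + 3)*(v^2 - 2*v - 15) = (v - 5)*(v + 3)*(v + 3)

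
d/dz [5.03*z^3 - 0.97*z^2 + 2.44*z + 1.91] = 15.09*z^2 - 1.94*z + 2.44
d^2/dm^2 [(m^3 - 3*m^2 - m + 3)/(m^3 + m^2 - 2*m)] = 2*(-4*m^3 - 9*m^2 - 18*m - 12)/(m^3*(m^3 + 6*m^2 + 12*m + 8))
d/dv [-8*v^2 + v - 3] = 1 - 16*v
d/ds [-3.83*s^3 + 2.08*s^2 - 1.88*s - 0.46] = -11.49*s^2 + 4.16*s - 1.88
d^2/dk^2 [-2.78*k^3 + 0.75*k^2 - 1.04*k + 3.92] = 1.5 - 16.68*k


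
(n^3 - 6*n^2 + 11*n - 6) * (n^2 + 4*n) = n^5 - 2*n^4 - 13*n^3 + 38*n^2 - 24*n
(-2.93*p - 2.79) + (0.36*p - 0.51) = -2.57*p - 3.3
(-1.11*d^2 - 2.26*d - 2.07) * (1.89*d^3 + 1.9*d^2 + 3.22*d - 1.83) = -2.0979*d^5 - 6.3804*d^4 - 11.7805*d^3 - 9.1789*d^2 - 2.5296*d + 3.7881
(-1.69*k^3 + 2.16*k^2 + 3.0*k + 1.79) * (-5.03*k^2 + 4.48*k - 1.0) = 8.5007*k^5 - 18.436*k^4 - 3.7232*k^3 + 2.2763*k^2 + 5.0192*k - 1.79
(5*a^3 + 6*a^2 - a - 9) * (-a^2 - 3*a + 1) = -5*a^5 - 21*a^4 - 12*a^3 + 18*a^2 + 26*a - 9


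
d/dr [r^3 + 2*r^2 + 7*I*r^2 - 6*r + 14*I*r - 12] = 3*r^2 + r*(4 + 14*I) - 6 + 14*I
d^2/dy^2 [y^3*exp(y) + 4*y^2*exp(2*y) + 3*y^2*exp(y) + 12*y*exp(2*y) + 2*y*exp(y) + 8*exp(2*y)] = (y^3 + 16*y^2*exp(y) + 9*y^2 + 80*y*exp(y) + 20*y + 88*exp(y) + 10)*exp(y)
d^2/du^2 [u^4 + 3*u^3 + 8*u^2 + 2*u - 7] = 12*u^2 + 18*u + 16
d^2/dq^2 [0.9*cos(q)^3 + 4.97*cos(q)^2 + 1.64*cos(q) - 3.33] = -8.1*cos(q)^3 - 19.88*cos(q)^2 + 3.76*cos(q) + 9.94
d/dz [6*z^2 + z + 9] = 12*z + 1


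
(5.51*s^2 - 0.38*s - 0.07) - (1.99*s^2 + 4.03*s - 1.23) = 3.52*s^2 - 4.41*s + 1.16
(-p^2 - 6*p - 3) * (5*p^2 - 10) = -5*p^4 - 30*p^3 - 5*p^2 + 60*p + 30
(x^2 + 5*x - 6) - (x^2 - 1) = 5*x - 5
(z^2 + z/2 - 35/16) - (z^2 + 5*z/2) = -2*z - 35/16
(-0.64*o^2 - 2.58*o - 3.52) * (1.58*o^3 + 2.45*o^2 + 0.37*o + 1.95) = -1.0112*o^5 - 5.6444*o^4 - 12.1194*o^3 - 10.8266*o^2 - 6.3334*o - 6.864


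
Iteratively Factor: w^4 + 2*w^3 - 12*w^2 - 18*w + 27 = (w + 3)*(w^3 - w^2 - 9*w + 9) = (w - 1)*(w + 3)*(w^2 - 9) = (w - 3)*(w - 1)*(w + 3)*(w + 3)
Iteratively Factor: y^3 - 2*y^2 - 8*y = (y + 2)*(y^2 - 4*y) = (y - 4)*(y + 2)*(y)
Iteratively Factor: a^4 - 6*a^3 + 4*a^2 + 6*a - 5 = (a + 1)*(a^3 - 7*a^2 + 11*a - 5) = (a - 5)*(a + 1)*(a^2 - 2*a + 1) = (a - 5)*(a - 1)*(a + 1)*(a - 1)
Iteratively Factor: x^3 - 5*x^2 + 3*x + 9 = (x - 3)*(x^2 - 2*x - 3) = (x - 3)*(x + 1)*(x - 3)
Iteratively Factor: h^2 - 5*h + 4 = (h - 4)*(h - 1)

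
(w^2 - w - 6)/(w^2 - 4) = (w - 3)/(w - 2)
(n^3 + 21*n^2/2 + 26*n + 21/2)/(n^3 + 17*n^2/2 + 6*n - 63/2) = (2*n + 1)/(2*n - 3)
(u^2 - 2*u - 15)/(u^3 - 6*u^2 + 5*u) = (u + 3)/(u*(u - 1))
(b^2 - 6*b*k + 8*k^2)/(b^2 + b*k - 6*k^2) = (b - 4*k)/(b + 3*k)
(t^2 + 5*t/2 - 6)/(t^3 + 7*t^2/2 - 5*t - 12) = (2*t - 3)/(2*t^2 - t - 6)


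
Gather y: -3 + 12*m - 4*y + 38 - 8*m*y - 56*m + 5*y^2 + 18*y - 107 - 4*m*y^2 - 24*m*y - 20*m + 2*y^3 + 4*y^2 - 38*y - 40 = -64*m + 2*y^3 + y^2*(9 - 4*m) + y*(-32*m - 24) - 112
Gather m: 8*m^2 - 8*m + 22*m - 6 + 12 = 8*m^2 + 14*m + 6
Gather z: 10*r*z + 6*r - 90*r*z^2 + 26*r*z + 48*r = -90*r*z^2 + 36*r*z + 54*r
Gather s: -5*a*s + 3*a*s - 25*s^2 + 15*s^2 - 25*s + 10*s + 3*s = -10*s^2 + s*(-2*a - 12)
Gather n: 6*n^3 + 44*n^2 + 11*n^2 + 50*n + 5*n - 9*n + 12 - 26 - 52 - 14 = 6*n^3 + 55*n^2 + 46*n - 80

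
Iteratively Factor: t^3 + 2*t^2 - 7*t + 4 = (t - 1)*(t^2 + 3*t - 4) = (t - 1)*(t + 4)*(t - 1)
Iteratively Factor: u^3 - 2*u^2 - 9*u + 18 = (u + 3)*(u^2 - 5*u + 6) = (u - 3)*(u + 3)*(u - 2)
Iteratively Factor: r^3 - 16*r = (r)*(r^2 - 16) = r*(r - 4)*(r + 4)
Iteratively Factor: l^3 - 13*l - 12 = (l + 3)*(l^2 - 3*l - 4) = (l + 1)*(l + 3)*(l - 4)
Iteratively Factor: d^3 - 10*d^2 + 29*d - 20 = (d - 5)*(d^2 - 5*d + 4) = (d - 5)*(d - 1)*(d - 4)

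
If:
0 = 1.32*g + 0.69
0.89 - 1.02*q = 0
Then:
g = -0.52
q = 0.87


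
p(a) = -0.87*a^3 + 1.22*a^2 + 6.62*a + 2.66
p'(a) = -2.61*a^2 + 2.44*a + 6.62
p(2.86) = 11.22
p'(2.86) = -7.75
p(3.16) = 8.31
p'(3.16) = -11.73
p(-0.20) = 1.39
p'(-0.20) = 6.03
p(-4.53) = 78.58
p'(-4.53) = -57.99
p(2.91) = 10.82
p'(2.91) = -8.38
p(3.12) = 8.77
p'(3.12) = -11.17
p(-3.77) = 41.66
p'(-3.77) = -39.67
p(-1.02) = -1.90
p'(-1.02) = 1.42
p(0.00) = 2.66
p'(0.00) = 6.62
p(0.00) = 2.66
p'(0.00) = 6.62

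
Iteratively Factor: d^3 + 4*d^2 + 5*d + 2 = (d + 1)*(d^2 + 3*d + 2) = (d + 1)*(d + 2)*(d + 1)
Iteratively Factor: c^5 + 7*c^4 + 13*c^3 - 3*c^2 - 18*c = (c + 2)*(c^4 + 5*c^3 + 3*c^2 - 9*c) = (c - 1)*(c + 2)*(c^3 + 6*c^2 + 9*c) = c*(c - 1)*(c + 2)*(c^2 + 6*c + 9) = c*(c - 1)*(c + 2)*(c + 3)*(c + 3)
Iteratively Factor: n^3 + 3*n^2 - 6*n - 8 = (n - 2)*(n^2 + 5*n + 4) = (n - 2)*(n + 1)*(n + 4)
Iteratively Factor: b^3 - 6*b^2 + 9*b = (b)*(b^2 - 6*b + 9) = b*(b - 3)*(b - 3)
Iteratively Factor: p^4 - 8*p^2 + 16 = (p - 2)*(p^3 + 2*p^2 - 4*p - 8) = (p - 2)*(p + 2)*(p^2 - 4) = (p - 2)^2*(p + 2)*(p + 2)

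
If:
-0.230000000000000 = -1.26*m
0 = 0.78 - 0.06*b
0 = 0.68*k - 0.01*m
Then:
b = 13.00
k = 0.00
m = 0.18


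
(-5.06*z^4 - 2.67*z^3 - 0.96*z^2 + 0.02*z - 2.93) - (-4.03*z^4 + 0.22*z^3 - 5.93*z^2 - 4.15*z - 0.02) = -1.03*z^4 - 2.89*z^3 + 4.97*z^2 + 4.17*z - 2.91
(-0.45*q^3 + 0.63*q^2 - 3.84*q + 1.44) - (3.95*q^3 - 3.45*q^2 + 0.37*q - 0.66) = -4.4*q^3 + 4.08*q^2 - 4.21*q + 2.1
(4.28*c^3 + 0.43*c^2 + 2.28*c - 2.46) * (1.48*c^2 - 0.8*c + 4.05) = 6.3344*c^5 - 2.7876*c^4 + 20.3644*c^3 - 3.7233*c^2 + 11.202*c - 9.963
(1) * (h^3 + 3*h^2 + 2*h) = h^3 + 3*h^2 + 2*h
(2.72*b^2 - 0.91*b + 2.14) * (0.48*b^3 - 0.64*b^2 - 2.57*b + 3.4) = 1.3056*b^5 - 2.1776*b^4 - 5.3808*b^3 + 10.2171*b^2 - 8.5938*b + 7.276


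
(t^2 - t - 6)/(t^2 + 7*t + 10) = (t - 3)/(t + 5)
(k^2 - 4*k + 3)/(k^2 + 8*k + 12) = (k^2 - 4*k + 3)/(k^2 + 8*k + 12)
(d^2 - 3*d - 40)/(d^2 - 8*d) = (d + 5)/d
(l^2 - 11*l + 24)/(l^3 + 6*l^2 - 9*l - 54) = (l - 8)/(l^2 + 9*l + 18)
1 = 1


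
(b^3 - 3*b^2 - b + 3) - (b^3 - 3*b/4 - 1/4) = -3*b^2 - b/4 + 13/4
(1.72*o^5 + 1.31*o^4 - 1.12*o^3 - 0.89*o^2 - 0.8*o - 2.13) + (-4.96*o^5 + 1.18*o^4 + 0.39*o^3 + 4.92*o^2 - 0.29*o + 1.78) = -3.24*o^5 + 2.49*o^4 - 0.73*o^3 + 4.03*o^2 - 1.09*o - 0.35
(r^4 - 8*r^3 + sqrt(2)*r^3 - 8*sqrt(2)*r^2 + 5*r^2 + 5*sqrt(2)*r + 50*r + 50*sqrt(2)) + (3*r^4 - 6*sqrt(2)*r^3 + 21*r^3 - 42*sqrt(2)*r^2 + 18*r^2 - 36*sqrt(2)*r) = 4*r^4 - 5*sqrt(2)*r^3 + 13*r^3 - 50*sqrt(2)*r^2 + 23*r^2 - 31*sqrt(2)*r + 50*r + 50*sqrt(2)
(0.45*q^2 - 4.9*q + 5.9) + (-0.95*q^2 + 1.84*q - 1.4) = -0.5*q^2 - 3.06*q + 4.5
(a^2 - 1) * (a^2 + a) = a^4 + a^3 - a^2 - a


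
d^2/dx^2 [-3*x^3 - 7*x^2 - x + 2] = -18*x - 14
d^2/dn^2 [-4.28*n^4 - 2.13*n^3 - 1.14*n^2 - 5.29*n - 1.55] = -51.36*n^2 - 12.78*n - 2.28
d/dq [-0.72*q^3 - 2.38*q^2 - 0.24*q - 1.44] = -2.16*q^2 - 4.76*q - 0.24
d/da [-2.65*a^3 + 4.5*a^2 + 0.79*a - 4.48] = -7.95*a^2 + 9.0*a + 0.79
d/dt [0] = 0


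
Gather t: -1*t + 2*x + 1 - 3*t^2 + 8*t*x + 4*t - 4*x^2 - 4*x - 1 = -3*t^2 + t*(8*x + 3) - 4*x^2 - 2*x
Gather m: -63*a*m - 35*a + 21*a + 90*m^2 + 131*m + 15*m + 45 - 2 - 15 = -14*a + 90*m^2 + m*(146 - 63*a) + 28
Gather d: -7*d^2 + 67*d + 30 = -7*d^2 + 67*d + 30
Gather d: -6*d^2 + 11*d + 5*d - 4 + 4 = -6*d^2 + 16*d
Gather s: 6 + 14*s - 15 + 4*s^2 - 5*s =4*s^2 + 9*s - 9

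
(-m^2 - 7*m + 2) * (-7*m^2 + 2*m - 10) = 7*m^4 + 47*m^3 - 18*m^2 + 74*m - 20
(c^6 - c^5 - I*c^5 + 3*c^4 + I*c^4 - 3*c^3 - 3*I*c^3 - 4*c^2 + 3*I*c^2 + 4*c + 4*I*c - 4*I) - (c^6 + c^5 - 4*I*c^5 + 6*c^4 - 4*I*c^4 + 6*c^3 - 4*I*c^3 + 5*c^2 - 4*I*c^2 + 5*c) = -2*c^5 + 3*I*c^5 - 3*c^4 + 5*I*c^4 - 9*c^3 + I*c^3 - 9*c^2 + 7*I*c^2 - c + 4*I*c - 4*I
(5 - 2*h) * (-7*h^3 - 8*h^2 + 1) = 14*h^4 - 19*h^3 - 40*h^2 - 2*h + 5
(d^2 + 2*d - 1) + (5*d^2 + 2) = 6*d^2 + 2*d + 1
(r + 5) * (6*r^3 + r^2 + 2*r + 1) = 6*r^4 + 31*r^3 + 7*r^2 + 11*r + 5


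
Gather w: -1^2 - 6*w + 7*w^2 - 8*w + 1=7*w^2 - 14*w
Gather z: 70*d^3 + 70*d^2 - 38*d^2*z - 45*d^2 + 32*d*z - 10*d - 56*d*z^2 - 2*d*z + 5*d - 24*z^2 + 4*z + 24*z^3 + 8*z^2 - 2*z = 70*d^3 + 25*d^2 - 5*d + 24*z^3 + z^2*(-56*d - 16) + z*(-38*d^2 + 30*d + 2)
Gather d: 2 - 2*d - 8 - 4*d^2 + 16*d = -4*d^2 + 14*d - 6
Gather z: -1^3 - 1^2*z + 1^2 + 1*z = 0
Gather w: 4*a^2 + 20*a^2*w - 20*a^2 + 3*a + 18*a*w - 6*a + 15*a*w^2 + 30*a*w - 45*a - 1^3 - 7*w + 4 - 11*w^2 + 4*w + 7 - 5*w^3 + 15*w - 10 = -16*a^2 - 48*a - 5*w^3 + w^2*(15*a - 11) + w*(20*a^2 + 48*a + 12)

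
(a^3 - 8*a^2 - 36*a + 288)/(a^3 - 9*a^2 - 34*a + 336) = (a - 6)/(a - 7)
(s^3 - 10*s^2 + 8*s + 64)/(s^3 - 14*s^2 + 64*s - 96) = (s^2 - 6*s - 16)/(s^2 - 10*s + 24)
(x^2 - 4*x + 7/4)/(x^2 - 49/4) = (2*x - 1)/(2*x + 7)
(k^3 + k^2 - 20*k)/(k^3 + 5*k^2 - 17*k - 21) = k*(k^2 + k - 20)/(k^3 + 5*k^2 - 17*k - 21)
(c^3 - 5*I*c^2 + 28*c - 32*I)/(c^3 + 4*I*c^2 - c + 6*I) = (c^2 - 4*I*c + 32)/(c^2 + 5*I*c - 6)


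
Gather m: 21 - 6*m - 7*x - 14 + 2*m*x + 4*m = m*(2*x - 2) - 7*x + 7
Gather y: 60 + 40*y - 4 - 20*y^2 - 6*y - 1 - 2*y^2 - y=-22*y^2 + 33*y + 55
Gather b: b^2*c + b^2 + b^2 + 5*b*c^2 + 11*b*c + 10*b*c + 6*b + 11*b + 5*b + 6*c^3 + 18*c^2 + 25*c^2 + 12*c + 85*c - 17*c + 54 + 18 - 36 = b^2*(c + 2) + b*(5*c^2 + 21*c + 22) + 6*c^3 + 43*c^2 + 80*c + 36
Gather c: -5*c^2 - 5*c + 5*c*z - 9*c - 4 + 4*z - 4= -5*c^2 + c*(5*z - 14) + 4*z - 8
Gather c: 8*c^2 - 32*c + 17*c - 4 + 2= 8*c^2 - 15*c - 2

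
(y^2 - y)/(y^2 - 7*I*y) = (y - 1)/(y - 7*I)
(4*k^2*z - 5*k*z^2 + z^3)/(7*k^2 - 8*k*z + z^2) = z*(-4*k + z)/(-7*k + z)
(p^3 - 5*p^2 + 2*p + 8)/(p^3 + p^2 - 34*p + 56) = (p + 1)/(p + 7)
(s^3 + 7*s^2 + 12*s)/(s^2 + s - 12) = s*(s + 3)/(s - 3)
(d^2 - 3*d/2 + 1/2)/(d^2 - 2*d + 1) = (d - 1/2)/(d - 1)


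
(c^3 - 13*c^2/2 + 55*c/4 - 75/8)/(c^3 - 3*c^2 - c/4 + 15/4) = (c - 5/2)/(c + 1)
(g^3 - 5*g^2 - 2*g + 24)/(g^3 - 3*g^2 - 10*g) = (g^2 - 7*g + 12)/(g*(g - 5))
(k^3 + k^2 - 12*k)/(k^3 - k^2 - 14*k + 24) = k/(k - 2)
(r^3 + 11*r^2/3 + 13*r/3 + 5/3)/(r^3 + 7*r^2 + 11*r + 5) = (r + 5/3)/(r + 5)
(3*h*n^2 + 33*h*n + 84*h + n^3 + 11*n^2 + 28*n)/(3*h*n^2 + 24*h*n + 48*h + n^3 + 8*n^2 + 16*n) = (n + 7)/(n + 4)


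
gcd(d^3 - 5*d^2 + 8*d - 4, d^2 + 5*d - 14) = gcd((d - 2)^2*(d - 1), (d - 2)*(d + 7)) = d - 2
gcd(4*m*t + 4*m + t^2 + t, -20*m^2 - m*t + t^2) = 4*m + t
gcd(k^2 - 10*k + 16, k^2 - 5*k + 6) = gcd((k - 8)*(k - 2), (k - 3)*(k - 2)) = k - 2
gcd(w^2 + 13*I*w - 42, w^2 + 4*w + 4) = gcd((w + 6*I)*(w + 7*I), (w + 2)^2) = 1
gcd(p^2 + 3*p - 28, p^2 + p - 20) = p - 4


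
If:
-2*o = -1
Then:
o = 1/2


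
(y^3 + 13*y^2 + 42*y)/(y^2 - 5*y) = (y^2 + 13*y + 42)/(y - 5)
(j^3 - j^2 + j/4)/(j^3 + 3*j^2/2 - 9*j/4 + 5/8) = 2*j/(2*j + 5)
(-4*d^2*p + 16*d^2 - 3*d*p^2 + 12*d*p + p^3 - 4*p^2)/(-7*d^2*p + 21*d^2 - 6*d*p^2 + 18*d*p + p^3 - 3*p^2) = (-4*d*p + 16*d + p^2 - 4*p)/(-7*d*p + 21*d + p^2 - 3*p)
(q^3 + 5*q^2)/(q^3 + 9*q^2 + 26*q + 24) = q^2*(q + 5)/(q^3 + 9*q^2 + 26*q + 24)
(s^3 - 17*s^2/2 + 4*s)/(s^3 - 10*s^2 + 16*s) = (s - 1/2)/(s - 2)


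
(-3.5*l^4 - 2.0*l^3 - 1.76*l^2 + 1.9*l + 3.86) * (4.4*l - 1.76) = -15.4*l^5 - 2.64*l^4 - 4.224*l^3 + 11.4576*l^2 + 13.64*l - 6.7936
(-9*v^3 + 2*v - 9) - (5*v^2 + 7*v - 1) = -9*v^3 - 5*v^2 - 5*v - 8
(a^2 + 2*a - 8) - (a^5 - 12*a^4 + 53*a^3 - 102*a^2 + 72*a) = -a^5 + 12*a^4 - 53*a^3 + 103*a^2 - 70*a - 8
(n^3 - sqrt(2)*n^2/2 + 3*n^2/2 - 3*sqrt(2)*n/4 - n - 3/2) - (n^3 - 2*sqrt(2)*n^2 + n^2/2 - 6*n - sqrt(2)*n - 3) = n^2 + 3*sqrt(2)*n^2/2 + sqrt(2)*n/4 + 5*n + 3/2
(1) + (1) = 2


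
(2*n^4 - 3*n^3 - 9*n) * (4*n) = 8*n^5 - 12*n^4 - 36*n^2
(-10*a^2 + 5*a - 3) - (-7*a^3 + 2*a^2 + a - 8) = 7*a^3 - 12*a^2 + 4*a + 5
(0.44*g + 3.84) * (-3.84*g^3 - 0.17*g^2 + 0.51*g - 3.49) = -1.6896*g^4 - 14.8204*g^3 - 0.4284*g^2 + 0.4228*g - 13.4016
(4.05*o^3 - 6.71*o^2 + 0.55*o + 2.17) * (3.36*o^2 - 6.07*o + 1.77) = 13.608*o^5 - 47.1291*o^4 + 49.7462*o^3 - 7.924*o^2 - 12.1984*o + 3.8409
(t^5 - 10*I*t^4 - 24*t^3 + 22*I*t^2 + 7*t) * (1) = t^5 - 10*I*t^4 - 24*t^3 + 22*I*t^2 + 7*t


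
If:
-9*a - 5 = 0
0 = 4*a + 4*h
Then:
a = -5/9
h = 5/9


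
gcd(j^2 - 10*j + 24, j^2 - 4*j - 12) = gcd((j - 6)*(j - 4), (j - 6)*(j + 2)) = j - 6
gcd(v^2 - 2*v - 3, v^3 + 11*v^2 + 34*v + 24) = v + 1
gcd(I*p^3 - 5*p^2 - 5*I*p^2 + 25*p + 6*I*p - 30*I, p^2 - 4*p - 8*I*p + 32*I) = 1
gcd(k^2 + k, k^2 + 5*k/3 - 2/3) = 1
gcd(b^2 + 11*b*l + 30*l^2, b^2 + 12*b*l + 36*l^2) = b + 6*l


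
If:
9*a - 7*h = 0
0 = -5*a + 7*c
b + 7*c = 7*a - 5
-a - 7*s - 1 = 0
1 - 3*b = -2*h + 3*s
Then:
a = 115/21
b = 125/21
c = 575/147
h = 345/49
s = -136/147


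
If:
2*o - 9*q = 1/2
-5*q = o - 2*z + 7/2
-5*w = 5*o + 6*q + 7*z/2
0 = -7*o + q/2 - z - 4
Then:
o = -203/286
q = -61/286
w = 2073/5720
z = 493/572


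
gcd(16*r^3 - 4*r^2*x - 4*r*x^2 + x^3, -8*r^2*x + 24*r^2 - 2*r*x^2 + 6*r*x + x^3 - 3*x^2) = -8*r^2 - 2*r*x + x^2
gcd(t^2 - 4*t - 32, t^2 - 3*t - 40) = t - 8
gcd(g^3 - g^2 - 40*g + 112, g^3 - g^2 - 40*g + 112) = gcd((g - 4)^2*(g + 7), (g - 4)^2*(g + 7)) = g^3 - g^2 - 40*g + 112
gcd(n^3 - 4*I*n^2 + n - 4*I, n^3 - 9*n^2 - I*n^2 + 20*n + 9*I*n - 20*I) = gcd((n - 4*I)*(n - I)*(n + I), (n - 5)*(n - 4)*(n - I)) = n - I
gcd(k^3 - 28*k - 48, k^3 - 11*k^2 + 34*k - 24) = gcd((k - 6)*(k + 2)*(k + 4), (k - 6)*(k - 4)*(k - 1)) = k - 6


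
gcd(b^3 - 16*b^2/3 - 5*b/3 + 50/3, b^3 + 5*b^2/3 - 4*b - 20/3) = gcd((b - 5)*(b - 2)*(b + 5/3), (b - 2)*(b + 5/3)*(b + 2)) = b^2 - b/3 - 10/3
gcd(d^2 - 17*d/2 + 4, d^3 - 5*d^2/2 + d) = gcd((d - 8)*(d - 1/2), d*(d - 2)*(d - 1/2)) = d - 1/2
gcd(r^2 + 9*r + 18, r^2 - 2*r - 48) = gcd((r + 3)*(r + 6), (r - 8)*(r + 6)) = r + 6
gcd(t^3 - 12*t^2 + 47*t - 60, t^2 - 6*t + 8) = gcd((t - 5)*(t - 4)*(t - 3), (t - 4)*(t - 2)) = t - 4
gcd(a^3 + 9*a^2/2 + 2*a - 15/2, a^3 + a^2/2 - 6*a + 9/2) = a^2 + 2*a - 3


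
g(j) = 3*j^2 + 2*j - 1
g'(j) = 6*j + 2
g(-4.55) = 52.01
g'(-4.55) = -25.30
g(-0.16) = -1.24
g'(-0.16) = 1.04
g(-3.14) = 22.30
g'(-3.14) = -16.84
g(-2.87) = 17.97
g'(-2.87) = -15.22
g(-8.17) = 182.91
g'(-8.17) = -47.02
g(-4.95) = 62.61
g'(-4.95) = -27.70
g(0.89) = 3.16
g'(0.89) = 7.34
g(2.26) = 18.84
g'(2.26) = 15.56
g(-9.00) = 224.00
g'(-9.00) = -52.00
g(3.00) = 32.00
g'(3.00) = 20.00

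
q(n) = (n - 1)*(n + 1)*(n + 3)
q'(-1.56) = -3.06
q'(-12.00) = 359.00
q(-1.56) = 2.06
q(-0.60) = -1.54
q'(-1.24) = -3.83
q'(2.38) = 30.27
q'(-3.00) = 8.00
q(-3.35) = -3.58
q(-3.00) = 0.00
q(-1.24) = 0.95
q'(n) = (n - 1)*(n + 1) + (n - 1)*(n + 3) + (n + 1)*(n + 3)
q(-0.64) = -1.39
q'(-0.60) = -3.52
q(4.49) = 143.51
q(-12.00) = -1287.00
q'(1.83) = 20.03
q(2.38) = 25.09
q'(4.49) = 86.42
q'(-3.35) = 12.57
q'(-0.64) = -3.61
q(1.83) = 11.35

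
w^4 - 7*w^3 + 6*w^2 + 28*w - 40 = (w - 5)*(w - 2)^2*(w + 2)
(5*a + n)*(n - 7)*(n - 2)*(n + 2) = 5*a*n^3 - 35*a*n^2 - 20*a*n + 140*a + n^4 - 7*n^3 - 4*n^2 + 28*n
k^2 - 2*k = k*(k - 2)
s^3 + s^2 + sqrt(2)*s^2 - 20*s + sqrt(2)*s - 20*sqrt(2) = (s - 4)*(s + 5)*(s + sqrt(2))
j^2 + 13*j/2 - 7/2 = (j - 1/2)*(j + 7)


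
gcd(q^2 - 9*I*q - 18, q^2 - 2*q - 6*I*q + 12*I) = q - 6*I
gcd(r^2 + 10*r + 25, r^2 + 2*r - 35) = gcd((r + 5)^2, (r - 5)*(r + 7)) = 1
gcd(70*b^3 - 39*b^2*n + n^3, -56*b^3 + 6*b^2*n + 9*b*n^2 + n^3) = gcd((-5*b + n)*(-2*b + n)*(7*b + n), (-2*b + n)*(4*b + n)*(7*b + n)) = 14*b^2 - 5*b*n - n^2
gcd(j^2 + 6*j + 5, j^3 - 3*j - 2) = j + 1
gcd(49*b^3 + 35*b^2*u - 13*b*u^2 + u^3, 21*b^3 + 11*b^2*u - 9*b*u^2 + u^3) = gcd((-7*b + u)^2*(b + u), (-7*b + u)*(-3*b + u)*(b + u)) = -7*b^2 - 6*b*u + u^2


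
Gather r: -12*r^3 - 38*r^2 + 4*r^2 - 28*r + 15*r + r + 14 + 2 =-12*r^3 - 34*r^2 - 12*r + 16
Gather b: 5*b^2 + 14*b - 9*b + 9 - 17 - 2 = 5*b^2 + 5*b - 10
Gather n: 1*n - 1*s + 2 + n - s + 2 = 2*n - 2*s + 4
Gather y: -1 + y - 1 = y - 2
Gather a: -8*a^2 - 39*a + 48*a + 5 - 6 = -8*a^2 + 9*a - 1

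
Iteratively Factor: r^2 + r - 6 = (r - 2)*(r + 3)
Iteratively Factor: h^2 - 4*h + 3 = (h - 3)*(h - 1)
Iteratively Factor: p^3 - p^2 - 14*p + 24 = (p - 3)*(p^2 + 2*p - 8) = (p - 3)*(p - 2)*(p + 4)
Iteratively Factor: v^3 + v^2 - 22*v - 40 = (v + 4)*(v^2 - 3*v - 10) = (v - 5)*(v + 4)*(v + 2)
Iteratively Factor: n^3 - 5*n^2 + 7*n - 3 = (n - 3)*(n^2 - 2*n + 1) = (n - 3)*(n - 1)*(n - 1)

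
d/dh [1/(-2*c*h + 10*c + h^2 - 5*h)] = (2*c - 2*h + 5)/(2*c*h - 10*c - h^2 + 5*h)^2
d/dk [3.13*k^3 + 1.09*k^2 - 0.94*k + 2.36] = 9.39*k^2 + 2.18*k - 0.94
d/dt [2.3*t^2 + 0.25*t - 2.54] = 4.6*t + 0.25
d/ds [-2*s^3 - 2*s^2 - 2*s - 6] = -6*s^2 - 4*s - 2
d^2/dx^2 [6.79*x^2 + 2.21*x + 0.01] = 13.5800000000000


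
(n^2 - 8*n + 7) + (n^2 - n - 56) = 2*n^2 - 9*n - 49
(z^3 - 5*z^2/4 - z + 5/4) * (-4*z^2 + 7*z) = -4*z^5 + 12*z^4 - 19*z^3/4 - 12*z^2 + 35*z/4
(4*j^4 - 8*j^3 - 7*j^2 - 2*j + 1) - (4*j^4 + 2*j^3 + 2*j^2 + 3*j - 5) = -10*j^3 - 9*j^2 - 5*j + 6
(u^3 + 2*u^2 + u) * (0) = 0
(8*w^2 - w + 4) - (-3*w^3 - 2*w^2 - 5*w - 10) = 3*w^3 + 10*w^2 + 4*w + 14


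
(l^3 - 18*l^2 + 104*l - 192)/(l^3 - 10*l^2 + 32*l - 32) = (l^2 - 14*l + 48)/(l^2 - 6*l + 8)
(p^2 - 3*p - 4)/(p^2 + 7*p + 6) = (p - 4)/(p + 6)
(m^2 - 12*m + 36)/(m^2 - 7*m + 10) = (m^2 - 12*m + 36)/(m^2 - 7*m + 10)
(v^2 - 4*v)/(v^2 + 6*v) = (v - 4)/(v + 6)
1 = 1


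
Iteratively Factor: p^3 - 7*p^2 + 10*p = (p - 5)*(p^2 - 2*p) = p*(p - 5)*(p - 2)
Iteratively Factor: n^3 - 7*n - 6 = (n + 2)*(n^2 - 2*n - 3) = (n + 1)*(n + 2)*(n - 3)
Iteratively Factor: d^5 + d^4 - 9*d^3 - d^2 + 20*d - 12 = (d - 1)*(d^4 + 2*d^3 - 7*d^2 - 8*d + 12) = (d - 1)*(d + 3)*(d^3 - d^2 - 4*d + 4) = (d - 1)^2*(d + 3)*(d^2 - 4) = (d - 2)*(d - 1)^2*(d + 3)*(d + 2)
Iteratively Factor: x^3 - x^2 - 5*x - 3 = (x + 1)*(x^2 - 2*x - 3) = (x + 1)^2*(x - 3)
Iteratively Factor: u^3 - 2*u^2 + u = (u)*(u^2 - 2*u + 1) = u*(u - 1)*(u - 1)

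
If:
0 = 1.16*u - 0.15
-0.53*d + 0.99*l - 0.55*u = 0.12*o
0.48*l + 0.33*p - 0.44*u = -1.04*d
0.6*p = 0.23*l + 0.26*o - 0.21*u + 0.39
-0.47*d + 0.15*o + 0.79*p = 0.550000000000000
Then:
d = -0.14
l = -0.00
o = 0.01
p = 0.61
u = 0.13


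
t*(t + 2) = t^2 + 2*t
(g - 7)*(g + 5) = g^2 - 2*g - 35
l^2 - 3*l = l*(l - 3)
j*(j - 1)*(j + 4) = j^3 + 3*j^2 - 4*j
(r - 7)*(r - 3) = r^2 - 10*r + 21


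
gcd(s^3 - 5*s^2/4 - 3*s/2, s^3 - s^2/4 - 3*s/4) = s^2 + 3*s/4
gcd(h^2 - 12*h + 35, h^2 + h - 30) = h - 5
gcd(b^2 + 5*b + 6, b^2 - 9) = b + 3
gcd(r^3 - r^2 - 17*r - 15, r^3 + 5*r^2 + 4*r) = r + 1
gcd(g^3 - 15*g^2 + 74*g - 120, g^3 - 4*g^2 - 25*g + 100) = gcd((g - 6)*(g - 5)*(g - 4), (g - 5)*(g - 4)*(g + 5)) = g^2 - 9*g + 20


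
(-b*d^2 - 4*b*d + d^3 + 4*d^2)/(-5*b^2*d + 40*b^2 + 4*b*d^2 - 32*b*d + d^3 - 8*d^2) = d*(d + 4)/(5*b*d - 40*b + d^2 - 8*d)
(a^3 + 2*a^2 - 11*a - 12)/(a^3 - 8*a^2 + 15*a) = (a^2 + 5*a + 4)/(a*(a - 5))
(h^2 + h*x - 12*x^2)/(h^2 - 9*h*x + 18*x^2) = (-h - 4*x)/(-h + 6*x)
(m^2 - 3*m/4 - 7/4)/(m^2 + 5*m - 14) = (4*m^2 - 3*m - 7)/(4*(m^2 + 5*m - 14))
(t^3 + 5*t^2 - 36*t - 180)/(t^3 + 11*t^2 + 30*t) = (t - 6)/t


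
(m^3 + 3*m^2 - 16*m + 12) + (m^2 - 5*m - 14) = m^3 + 4*m^2 - 21*m - 2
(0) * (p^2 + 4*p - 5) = 0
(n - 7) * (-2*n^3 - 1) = -2*n^4 + 14*n^3 - n + 7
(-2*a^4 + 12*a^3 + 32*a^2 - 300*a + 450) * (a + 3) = -2*a^5 + 6*a^4 + 68*a^3 - 204*a^2 - 450*a + 1350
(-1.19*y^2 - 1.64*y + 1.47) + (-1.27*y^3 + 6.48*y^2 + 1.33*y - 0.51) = -1.27*y^3 + 5.29*y^2 - 0.31*y + 0.96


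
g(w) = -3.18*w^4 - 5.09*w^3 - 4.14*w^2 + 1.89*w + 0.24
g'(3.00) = -503.82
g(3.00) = -426.36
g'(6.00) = -3345.03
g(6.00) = -5358.18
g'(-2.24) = 86.78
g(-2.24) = -47.62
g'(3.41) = -708.28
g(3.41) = -673.26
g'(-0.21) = 3.07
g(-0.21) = -0.30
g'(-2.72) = 167.41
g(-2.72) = -107.16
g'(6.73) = -4622.78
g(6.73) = -8249.69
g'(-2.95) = 219.98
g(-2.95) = -151.52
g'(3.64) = -844.04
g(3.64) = -851.47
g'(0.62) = -12.14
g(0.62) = -1.86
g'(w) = -12.72*w^3 - 15.27*w^2 - 8.28*w + 1.89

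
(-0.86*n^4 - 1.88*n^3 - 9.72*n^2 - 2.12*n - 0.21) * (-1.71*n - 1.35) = 1.4706*n^5 + 4.3758*n^4 + 19.1592*n^3 + 16.7472*n^2 + 3.2211*n + 0.2835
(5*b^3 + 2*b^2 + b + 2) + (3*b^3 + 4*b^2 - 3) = 8*b^3 + 6*b^2 + b - 1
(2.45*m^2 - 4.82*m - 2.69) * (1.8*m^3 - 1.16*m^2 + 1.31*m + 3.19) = 4.41*m^5 - 11.518*m^4 + 3.9587*m^3 + 4.6217*m^2 - 18.8997*m - 8.5811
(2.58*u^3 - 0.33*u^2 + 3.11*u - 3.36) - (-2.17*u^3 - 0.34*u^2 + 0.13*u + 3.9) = 4.75*u^3 + 0.01*u^2 + 2.98*u - 7.26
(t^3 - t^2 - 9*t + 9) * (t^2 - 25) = t^5 - t^4 - 34*t^3 + 34*t^2 + 225*t - 225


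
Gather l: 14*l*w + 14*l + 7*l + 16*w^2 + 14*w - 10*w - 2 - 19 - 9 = l*(14*w + 21) + 16*w^2 + 4*w - 30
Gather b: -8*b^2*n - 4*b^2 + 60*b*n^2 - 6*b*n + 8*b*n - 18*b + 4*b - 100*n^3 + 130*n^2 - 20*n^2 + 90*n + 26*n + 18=b^2*(-8*n - 4) + b*(60*n^2 + 2*n - 14) - 100*n^3 + 110*n^2 + 116*n + 18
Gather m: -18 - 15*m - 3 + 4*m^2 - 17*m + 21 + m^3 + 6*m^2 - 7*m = m^3 + 10*m^2 - 39*m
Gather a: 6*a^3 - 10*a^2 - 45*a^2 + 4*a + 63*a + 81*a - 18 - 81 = 6*a^3 - 55*a^2 + 148*a - 99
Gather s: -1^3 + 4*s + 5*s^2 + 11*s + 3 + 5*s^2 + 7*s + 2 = 10*s^2 + 22*s + 4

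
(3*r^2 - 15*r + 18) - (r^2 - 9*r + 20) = 2*r^2 - 6*r - 2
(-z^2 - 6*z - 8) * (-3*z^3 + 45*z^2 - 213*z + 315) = 3*z^5 - 27*z^4 - 33*z^3 + 603*z^2 - 186*z - 2520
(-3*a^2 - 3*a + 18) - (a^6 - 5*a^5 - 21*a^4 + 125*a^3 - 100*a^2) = -a^6 + 5*a^5 + 21*a^4 - 125*a^3 + 97*a^2 - 3*a + 18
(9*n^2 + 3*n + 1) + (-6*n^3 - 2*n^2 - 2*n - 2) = -6*n^3 + 7*n^2 + n - 1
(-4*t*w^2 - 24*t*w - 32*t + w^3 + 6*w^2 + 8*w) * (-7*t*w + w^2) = 28*t^2*w^3 + 168*t^2*w^2 + 224*t^2*w - 11*t*w^4 - 66*t*w^3 - 88*t*w^2 + w^5 + 6*w^4 + 8*w^3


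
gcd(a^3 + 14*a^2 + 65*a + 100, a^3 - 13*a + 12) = a + 4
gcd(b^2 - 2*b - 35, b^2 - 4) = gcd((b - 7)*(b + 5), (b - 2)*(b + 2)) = 1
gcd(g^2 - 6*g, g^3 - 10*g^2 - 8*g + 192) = g - 6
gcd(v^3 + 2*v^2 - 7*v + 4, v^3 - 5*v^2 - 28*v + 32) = v^2 + 3*v - 4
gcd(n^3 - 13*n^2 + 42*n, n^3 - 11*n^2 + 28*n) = n^2 - 7*n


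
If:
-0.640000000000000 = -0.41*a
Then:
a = 1.56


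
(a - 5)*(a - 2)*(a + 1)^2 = a^4 - 5*a^3 - 3*a^2 + 13*a + 10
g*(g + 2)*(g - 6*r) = g^3 - 6*g^2*r + 2*g^2 - 12*g*r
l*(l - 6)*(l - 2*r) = l^3 - 2*l^2*r - 6*l^2 + 12*l*r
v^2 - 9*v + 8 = (v - 8)*(v - 1)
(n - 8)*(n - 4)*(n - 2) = n^3 - 14*n^2 + 56*n - 64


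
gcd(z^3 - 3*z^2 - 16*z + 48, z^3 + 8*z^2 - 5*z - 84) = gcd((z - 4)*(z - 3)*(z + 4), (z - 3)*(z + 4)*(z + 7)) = z^2 + z - 12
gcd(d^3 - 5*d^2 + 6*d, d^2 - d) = d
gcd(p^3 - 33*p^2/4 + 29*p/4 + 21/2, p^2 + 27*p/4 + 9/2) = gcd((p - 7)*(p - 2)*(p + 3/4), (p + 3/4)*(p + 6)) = p + 3/4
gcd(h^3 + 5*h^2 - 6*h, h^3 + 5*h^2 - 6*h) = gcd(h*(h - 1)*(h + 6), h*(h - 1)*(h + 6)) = h^3 + 5*h^2 - 6*h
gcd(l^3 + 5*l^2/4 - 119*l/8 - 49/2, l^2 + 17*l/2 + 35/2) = l + 7/2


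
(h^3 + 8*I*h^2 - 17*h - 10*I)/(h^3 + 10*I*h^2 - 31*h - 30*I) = (h + I)/(h + 3*I)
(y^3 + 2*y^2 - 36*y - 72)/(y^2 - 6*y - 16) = (y^2 - 36)/(y - 8)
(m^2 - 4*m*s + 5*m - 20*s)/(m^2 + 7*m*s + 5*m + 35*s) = (m - 4*s)/(m + 7*s)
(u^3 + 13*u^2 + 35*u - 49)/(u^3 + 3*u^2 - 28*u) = (u^2 + 6*u - 7)/(u*(u - 4))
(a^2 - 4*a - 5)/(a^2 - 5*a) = (a + 1)/a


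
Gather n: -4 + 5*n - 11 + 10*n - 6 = 15*n - 21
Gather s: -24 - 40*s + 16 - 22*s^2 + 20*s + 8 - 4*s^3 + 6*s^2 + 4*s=-4*s^3 - 16*s^2 - 16*s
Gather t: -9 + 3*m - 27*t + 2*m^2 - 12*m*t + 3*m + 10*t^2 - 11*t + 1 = 2*m^2 + 6*m + 10*t^2 + t*(-12*m - 38) - 8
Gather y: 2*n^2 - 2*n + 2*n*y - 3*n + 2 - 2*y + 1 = 2*n^2 - 5*n + y*(2*n - 2) + 3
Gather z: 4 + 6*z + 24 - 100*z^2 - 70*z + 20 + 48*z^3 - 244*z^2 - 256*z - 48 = 48*z^3 - 344*z^2 - 320*z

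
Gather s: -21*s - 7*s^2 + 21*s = -7*s^2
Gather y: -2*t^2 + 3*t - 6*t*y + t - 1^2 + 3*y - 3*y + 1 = -2*t^2 - 6*t*y + 4*t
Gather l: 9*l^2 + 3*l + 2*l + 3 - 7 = 9*l^2 + 5*l - 4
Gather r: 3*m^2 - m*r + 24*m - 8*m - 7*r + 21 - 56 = 3*m^2 + 16*m + r*(-m - 7) - 35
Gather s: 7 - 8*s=7 - 8*s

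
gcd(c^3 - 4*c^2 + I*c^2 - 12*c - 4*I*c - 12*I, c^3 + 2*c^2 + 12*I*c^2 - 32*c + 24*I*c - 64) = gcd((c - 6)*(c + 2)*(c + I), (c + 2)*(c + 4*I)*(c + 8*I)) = c + 2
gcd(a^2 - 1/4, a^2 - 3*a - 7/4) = a + 1/2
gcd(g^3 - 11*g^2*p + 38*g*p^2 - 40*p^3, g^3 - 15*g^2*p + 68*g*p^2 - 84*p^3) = -g + 2*p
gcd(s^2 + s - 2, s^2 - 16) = 1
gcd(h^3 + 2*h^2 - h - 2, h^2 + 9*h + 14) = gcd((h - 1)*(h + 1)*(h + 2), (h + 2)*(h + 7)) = h + 2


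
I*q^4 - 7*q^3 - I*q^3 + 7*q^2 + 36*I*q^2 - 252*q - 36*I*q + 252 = (q - 6*I)*(q + 6*I)*(q + 7*I)*(I*q - I)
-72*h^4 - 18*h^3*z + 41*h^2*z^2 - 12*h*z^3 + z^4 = (-6*h + z)*(-4*h + z)*(-3*h + z)*(h + z)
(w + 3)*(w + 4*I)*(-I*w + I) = -I*w^3 + 4*w^2 - 2*I*w^2 + 8*w + 3*I*w - 12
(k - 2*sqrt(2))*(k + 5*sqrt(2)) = k^2 + 3*sqrt(2)*k - 20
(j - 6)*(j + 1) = j^2 - 5*j - 6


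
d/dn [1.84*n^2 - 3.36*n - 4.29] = 3.68*n - 3.36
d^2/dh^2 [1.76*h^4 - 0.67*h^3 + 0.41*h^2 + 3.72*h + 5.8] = 21.12*h^2 - 4.02*h + 0.82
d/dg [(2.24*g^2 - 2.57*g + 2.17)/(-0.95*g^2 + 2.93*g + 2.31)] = (4.1217*g^2 + 14.4718*g - 12.2948)/(0.9025*g^4 - 5.567*g^3 + 4.1959*g^2 + 13.5366*g + 5.3361)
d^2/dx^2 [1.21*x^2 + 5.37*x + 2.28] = 2.42000000000000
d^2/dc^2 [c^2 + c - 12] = 2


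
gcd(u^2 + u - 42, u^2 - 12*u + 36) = u - 6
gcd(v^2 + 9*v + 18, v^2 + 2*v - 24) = v + 6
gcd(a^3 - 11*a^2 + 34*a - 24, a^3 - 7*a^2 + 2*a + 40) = a - 4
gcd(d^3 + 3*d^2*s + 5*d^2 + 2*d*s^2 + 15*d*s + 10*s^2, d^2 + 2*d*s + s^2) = d + s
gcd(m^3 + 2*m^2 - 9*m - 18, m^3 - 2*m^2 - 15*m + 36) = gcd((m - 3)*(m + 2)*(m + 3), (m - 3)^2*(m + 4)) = m - 3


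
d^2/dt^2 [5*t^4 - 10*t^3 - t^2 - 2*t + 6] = 60*t^2 - 60*t - 2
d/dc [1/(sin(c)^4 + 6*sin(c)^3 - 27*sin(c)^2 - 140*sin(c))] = 2*(-2*sin(c)^3 - 9*sin(c)^2 + 27*sin(c) + 70)*cos(c)/((sin(c)^3 + 6*sin(c)^2 - 27*sin(c) - 140)^2*sin(c)^2)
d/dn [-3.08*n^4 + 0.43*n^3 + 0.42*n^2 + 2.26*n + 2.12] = -12.32*n^3 + 1.29*n^2 + 0.84*n + 2.26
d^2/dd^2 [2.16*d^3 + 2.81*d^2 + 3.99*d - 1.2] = 12.96*d + 5.62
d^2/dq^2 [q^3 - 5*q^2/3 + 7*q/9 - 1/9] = 6*q - 10/3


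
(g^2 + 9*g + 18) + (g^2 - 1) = 2*g^2 + 9*g + 17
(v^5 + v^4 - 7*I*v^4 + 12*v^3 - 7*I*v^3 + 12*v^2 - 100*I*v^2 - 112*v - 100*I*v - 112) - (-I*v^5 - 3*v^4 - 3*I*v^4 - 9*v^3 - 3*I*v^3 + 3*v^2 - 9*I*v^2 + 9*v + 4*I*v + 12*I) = v^5 + I*v^5 + 4*v^4 - 4*I*v^4 + 21*v^3 - 4*I*v^3 + 9*v^2 - 91*I*v^2 - 121*v - 104*I*v - 112 - 12*I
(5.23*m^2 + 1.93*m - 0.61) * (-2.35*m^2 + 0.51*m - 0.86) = -12.2905*m^4 - 1.8682*m^3 - 2.08*m^2 - 1.9709*m + 0.5246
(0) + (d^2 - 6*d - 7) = d^2 - 6*d - 7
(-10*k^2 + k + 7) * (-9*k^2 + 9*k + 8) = 90*k^4 - 99*k^3 - 134*k^2 + 71*k + 56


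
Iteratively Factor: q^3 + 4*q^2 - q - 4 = (q + 1)*(q^2 + 3*q - 4) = (q + 1)*(q + 4)*(q - 1)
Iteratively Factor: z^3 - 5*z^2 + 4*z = (z - 1)*(z^2 - 4*z) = (z - 4)*(z - 1)*(z)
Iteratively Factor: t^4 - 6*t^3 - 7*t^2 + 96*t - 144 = (t - 4)*(t^3 - 2*t^2 - 15*t + 36) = (t - 4)*(t - 3)*(t^2 + t - 12) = (t - 4)*(t - 3)^2*(t + 4)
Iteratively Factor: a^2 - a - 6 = (a - 3)*(a + 2)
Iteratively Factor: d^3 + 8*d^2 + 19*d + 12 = (d + 1)*(d^2 + 7*d + 12) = (d + 1)*(d + 3)*(d + 4)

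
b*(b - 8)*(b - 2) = b^3 - 10*b^2 + 16*b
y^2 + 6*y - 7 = (y - 1)*(y + 7)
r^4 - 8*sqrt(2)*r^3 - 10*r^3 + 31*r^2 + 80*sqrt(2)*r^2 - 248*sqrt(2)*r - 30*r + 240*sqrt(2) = (r - 5)*(r - 3)*(r - 2)*(r - 8*sqrt(2))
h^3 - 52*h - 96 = (h - 8)*(h + 2)*(h + 6)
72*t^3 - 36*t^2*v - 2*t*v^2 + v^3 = (-6*t + v)*(-2*t + v)*(6*t + v)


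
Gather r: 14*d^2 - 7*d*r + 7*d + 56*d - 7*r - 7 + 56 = 14*d^2 + 63*d + r*(-7*d - 7) + 49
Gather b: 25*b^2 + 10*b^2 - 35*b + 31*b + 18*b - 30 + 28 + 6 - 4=35*b^2 + 14*b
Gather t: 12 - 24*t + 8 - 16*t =20 - 40*t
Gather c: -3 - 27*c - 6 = -27*c - 9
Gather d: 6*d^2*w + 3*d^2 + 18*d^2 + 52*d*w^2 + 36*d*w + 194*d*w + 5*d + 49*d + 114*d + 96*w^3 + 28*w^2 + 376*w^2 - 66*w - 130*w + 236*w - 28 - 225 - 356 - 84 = d^2*(6*w + 21) + d*(52*w^2 + 230*w + 168) + 96*w^3 + 404*w^2 + 40*w - 693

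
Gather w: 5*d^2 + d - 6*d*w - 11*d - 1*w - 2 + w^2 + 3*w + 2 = 5*d^2 - 10*d + w^2 + w*(2 - 6*d)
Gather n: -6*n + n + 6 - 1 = 5 - 5*n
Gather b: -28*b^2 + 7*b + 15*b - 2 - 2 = -28*b^2 + 22*b - 4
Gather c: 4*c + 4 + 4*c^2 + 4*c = 4*c^2 + 8*c + 4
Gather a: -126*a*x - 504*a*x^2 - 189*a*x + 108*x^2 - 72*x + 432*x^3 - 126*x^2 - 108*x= a*(-504*x^2 - 315*x) + 432*x^3 - 18*x^2 - 180*x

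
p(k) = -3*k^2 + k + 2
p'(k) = 1 - 6*k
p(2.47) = -13.83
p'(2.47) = -13.82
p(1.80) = -5.92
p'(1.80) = -9.80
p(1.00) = 0.00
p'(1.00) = -5.00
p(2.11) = -9.25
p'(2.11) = -11.66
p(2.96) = -21.32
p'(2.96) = -16.76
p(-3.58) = -40.03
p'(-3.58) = 22.48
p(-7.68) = -182.63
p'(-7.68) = 47.08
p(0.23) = 2.07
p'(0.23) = -0.38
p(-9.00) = -250.00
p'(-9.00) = 55.00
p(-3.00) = -28.00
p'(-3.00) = 19.00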